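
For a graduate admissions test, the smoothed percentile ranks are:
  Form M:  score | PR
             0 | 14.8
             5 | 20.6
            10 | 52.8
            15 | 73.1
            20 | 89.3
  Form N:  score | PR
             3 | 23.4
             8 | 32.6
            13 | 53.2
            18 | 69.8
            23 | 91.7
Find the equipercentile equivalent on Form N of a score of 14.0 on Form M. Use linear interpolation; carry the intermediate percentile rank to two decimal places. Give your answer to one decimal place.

PR of 14.0 on Form M: 52.8 + (14.0 − 10)/(15 − 10) × (73.1 − 52.8) = 69.04
On Form N, PR 69.04 falls between score 13 (PR 53.2) and 18 (PR 69.8).
Interpolate: 13 + (69.04 − 53.2)/(69.8 − 53.2) × (18 − 13) = 17.8

17.8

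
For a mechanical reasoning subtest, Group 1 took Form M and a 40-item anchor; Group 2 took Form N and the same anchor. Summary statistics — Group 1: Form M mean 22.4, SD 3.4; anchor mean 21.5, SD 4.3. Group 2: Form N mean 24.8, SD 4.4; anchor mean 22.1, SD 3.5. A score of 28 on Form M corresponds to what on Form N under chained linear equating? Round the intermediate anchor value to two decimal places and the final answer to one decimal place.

Form M → anchor (Group 1): v = (4.3/3.4)(28 − 22.4) + 21.5 = 28.58
anchor → Form N (Group 2): y = (4.4/3.5)(28.58 − 22.1) + 24.8 = 32.9

32.9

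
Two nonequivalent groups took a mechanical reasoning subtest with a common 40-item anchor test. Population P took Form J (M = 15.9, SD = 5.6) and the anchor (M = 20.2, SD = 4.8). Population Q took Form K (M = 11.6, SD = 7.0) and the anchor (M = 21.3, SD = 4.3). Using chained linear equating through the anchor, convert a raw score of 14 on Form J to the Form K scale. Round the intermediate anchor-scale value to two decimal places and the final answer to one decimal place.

7.2

Form J → anchor (Population P): v = (4.8/5.6)(14 − 15.9) + 20.2 = 18.57
anchor → Form K (Population Q): y = (7.0/4.3)(18.57 − 21.3) + 11.6 = 7.2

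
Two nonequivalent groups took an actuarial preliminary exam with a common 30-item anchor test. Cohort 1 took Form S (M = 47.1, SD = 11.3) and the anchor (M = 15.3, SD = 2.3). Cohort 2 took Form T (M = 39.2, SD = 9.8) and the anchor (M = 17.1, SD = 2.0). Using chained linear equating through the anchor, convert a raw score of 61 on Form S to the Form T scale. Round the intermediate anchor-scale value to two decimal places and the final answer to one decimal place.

44.2

Form S → anchor (Cohort 1): v = (2.3/11.3)(61 − 47.1) + 15.3 = 18.13
anchor → Form T (Cohort 2): y = (9.8/2.0)(18.13 − 17.1) + 39.2 = 44.2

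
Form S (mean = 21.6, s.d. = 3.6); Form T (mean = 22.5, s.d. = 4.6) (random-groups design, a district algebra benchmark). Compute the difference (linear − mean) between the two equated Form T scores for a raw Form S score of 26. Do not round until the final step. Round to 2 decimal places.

1.22

Mean-equated: 26 + (22.5 − 21.6) = 26.90
Linear-equated: (4.6/3.6)(26 − 21.6) + 22.5 = 28.122
Difference = 28.122 − 26.90 = 1.22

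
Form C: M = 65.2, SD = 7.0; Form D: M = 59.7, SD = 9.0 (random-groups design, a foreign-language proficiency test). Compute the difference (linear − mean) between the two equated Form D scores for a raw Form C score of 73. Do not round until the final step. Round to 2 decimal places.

2.23

Mean-equated: 73 + (59.7 − 65.2) = 67.50
Linear-equated: (9.0/7.0)(73 − 65.2) + 59.7 = 69.729
Difference = 69.729 − 67.50 = 2.23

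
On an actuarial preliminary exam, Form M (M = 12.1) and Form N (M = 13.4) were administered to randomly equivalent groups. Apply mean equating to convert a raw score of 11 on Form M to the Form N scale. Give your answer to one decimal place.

12.3

Mean equating: y = x + (M_Y − M_X) = 11 + (13.4 − 12.1) = 12.3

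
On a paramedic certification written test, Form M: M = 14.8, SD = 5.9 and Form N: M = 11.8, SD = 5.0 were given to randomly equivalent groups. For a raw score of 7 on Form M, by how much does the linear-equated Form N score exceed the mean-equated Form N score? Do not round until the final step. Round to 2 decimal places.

1.19

Mean-equated: 7 + (11.8 − 14.8) = 4.00
Linear-equated: (5.0/5.9)(7 − 14.8) + 11.8 = 5.190
Difference = 5.190 − 4.00 = 1.19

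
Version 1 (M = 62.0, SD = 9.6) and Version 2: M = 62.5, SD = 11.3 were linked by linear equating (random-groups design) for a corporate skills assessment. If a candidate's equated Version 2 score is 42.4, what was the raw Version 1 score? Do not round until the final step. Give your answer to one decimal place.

Invert y = (SD_Y/SD_X)(x − M_X) + M_Y:
x = (SD_X/SD_Y)(y − M_Y) + M_X = (9.6/11.3)(42.4 − 62.5) + 62.0
x = 0.849558 × -20.100 + 62.0 = 44.9

44.9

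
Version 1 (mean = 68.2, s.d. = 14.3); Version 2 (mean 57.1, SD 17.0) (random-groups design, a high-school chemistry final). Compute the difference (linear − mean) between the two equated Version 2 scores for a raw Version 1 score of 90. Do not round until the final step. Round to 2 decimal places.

4.12

Mean-equated: 90 + (57.1 − 68.2) = 78.90
Linear-equated: (17.0/14.3)(90 − 68.2) + 57.1 = 83.016
Difference = 83.016 − 78.90 = 4.12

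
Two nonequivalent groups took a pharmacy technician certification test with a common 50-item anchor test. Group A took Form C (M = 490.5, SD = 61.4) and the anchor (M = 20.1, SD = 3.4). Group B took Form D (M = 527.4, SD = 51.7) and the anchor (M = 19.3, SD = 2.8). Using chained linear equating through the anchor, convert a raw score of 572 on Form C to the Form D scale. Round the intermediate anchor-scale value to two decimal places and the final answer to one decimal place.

625.4

Form C → anchor (Group A): v = (3.4/61.4)(572 − 490.5) + 20.1 = 24.61
anchor → Form D (Group B): y = (51.7/2.8)(24.61 − 19.3) + 527.4 = 625.4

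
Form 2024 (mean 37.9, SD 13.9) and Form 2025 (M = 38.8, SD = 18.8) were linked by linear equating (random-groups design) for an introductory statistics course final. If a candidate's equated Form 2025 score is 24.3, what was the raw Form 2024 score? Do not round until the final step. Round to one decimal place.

27.2

Invert y = (SD_Y/SD_X)(x − M_X) + M_Y:
x = (SD_X/SD_Y)(y − M_Y) + M_X = (13.9/18.8)(24.3 − 38.8) + 37.9
x = 0.739362 × -14.500 + 37.9 = 27.2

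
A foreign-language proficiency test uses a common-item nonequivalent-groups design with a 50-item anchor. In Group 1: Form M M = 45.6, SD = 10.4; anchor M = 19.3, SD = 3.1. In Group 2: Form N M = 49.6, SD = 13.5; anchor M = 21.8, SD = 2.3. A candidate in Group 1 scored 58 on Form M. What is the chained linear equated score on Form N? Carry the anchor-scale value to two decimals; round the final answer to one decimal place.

56.6

Form M → anchor (Group 1): v = (3.1/10.4)(58 − 45.6) + 19.3 = 23.00
anchor → Form N (Group 2): y = (13.5/2.3)(23.00 − 21.8) + 49.6 = 56.6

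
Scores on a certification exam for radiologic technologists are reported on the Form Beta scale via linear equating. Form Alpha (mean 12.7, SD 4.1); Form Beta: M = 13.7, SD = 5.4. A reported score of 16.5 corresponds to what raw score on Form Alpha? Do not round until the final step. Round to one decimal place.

14.8

Invert y = (SD_Y/SD_X)(x − M_X) + M_Y:
x = (SD_X/SD_Y)(y − M_Y) + M_X = (4.1/5.4)(16.5 − 13.7) + 12.7
x = 0.759259 × 2.800 + 12.7 = 14.8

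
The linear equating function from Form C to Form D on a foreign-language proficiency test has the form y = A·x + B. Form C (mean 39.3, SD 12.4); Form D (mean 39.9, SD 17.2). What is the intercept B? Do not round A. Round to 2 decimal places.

A = SD_Y / SD_X = 17.2 / 12.4 = 1.387097
B = M_Y − A·M_X = 39.9 − 1.387097 × 39.3 = -14.61

-14.61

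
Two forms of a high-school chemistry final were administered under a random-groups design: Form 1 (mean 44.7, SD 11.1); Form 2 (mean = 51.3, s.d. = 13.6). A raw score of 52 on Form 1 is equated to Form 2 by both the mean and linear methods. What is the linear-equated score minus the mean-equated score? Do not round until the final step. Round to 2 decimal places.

1.64

Mean-equated: 52 + (51.3 − 44.7) = 58.60
Linear-equated: (13.6/11.1)(52 − 44.7) + 51.3 = 60.244
Difference = 60.244 − 58.60 = 1.64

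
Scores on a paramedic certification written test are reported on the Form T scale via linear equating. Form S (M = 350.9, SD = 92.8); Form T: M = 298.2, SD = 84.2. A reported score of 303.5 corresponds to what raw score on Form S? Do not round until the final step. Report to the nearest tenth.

Invert y = (SD_Y/SD_X)(x − M_X) + M_Y:
x = (SD_X/SD_Y)(y − M_Y) + M_X = (92.8/84.2)(303.5 − 298.2) + 350.9
x = 1.102138 × 5.300 + 350.9 = 356.7

356.7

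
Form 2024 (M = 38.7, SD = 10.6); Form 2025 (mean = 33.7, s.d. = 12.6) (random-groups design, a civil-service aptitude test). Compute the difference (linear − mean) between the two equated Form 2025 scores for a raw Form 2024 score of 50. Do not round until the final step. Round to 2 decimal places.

2.13

Mean-equated: 50 + (33.7 − 38.7) = 45.00
Linear-equated: (12.6/10.6)(50 − 38.7) + 33.7 = 47.132
Difference = 47.132 − 45.00 = 2.13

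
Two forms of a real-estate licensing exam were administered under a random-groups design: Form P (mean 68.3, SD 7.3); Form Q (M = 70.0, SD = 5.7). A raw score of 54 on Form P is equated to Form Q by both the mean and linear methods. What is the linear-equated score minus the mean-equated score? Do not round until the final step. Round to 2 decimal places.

Mean-equated: 54 + (70.0 − 68.3) = 55.70
Linear-equated: (5.7/7.3)(54 − 68.3) + 70.0 = 58.834
Difference = 58.834 − 55.70 = 3.13

3.13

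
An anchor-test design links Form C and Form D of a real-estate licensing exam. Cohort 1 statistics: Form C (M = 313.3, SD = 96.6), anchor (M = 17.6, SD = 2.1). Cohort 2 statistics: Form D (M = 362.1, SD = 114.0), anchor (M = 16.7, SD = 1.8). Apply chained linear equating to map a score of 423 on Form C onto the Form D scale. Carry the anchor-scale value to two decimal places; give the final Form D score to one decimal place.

Form C → anchor (Cohort 1): v = (2.1/96.6)(423 − 313.3) + 17.6 = 19.98
anchor → Form D (Cohort 2): y = (114.0/1.8)(19.98 − 16.7) + 362.1 = 569.8

569.8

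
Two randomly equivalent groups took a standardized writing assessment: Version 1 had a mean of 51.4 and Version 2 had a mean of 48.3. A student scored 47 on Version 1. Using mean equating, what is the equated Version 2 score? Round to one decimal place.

43.9

Mean equating: y = x + (M_Y − M_X) = 47 + (48.3 − 51.4) = 43.9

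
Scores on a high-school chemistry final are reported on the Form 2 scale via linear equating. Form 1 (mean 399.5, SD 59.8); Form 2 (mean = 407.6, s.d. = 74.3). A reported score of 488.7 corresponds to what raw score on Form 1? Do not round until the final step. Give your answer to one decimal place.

464.8

Invert y = (SD_Y/SD_X)(x − M_X) + M_Y:
x = (SD_X/SD_Y)(y − M_Y) + M_X = (59.8/74.3)(488.7 − 407.6) + 399.5
x = 0.804845 × 81.100 + 399.5 = 464.8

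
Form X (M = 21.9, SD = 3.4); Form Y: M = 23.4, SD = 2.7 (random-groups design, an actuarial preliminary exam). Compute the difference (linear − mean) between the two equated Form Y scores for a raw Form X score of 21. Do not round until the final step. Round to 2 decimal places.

Mean-equated: 21 + (23.4 − 21.9) = 22.50
Linear-equated: (2.7/3.4)(21 − 21.9) + 23.4 = 22.685
Difference = 22.685 − 22.50 = 0.19

0.19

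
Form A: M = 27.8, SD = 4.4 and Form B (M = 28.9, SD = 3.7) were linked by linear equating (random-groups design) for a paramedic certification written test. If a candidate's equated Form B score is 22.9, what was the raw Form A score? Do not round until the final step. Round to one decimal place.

Invert y = (SD_Y/SD_X)(x − M_X) + M_Y:
x = (SD_X/SD_Y)(y − M_Y) + M_X = (4.4/3.7)(22.9 − 28.9) + 27.8
x = 1.189189 × -6.000 + 27.8 = 20.7

20.7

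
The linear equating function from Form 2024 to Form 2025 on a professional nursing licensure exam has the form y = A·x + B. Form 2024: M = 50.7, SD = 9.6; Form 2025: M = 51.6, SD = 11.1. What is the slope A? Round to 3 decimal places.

A = SD_Y / SD_X = 11.1 / 9.6 = 1.156

1.156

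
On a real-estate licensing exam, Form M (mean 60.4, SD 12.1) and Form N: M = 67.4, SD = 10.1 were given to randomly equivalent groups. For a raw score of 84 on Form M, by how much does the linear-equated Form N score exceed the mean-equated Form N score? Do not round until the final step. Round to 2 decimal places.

-3.90

Mean-equated: 84 + (67.4 − 60.4) = 91.00
Linear-equated: (10.1/12.1)(84 − 60.4) + 67.4 = 87.099
Difference = 87.099 − 91.00 = -3.90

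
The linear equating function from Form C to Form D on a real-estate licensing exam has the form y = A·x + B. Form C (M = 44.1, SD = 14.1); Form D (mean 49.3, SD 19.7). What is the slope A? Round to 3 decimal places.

1.397

A = SD_Y / SD_X = 19.7 / 14.1 = 1.397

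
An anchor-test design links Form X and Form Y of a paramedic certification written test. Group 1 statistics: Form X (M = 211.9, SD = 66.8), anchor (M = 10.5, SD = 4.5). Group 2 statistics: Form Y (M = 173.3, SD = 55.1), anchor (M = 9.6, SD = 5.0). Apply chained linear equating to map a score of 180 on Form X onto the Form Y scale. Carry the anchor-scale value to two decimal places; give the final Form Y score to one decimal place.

Form X → anchor (Group 1): v = (4.5/66.8)(180 − 211.9) + 10.5 = 8.35
anchor → Form Y (Group 2): y = (55.1/5.0)(8.35 − 9.6) + 173.3 = 159.5

159.5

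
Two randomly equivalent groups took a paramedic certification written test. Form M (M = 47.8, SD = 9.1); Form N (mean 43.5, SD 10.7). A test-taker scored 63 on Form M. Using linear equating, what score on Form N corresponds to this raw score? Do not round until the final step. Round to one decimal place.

Linear equating: y = (SD_Y/SD_X)(x − M_X) + M_Y
y = (10.7/9.1)(63 − 47.8) + 43.5
y = 1.175824 × 15.2 + 43.5 = 17.8725 + 43.5 = 61.4

61.4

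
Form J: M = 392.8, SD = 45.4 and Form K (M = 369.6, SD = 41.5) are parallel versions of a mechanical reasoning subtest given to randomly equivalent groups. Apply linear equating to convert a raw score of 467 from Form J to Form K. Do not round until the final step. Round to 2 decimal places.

Linear equating: y = (SD_Y/SD_X)(x − M_X) + M_Y
y = (41.5/45.4)(467 − 392.8) + 369.6
y = 0.914097 × 74.2 + 369.6 = 67.8260 + 369.6 = 437.43

437.43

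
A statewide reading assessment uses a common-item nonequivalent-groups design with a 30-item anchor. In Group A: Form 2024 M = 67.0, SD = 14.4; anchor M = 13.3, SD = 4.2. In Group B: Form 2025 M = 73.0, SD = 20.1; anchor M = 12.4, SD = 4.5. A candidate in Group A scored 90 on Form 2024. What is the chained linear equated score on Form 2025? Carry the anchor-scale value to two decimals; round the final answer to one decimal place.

107.0

Form 2024 → anchor (Group A): v = (4.2/14.4)(90 − 67.0) + 13.3 = 20.01
anchor → Form 2025 (Group B): y = (20.1/4.5)(20.01 − 12.4) + 73.0 = 107.0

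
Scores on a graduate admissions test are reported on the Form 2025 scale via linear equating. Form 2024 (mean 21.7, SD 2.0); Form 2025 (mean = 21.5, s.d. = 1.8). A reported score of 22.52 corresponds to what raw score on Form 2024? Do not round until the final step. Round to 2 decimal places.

Invert y = (SD_Y/SD_X)(x − M_X) + M_Y:
x = (SD_X/SD_Y)(y − M_Y) + M_X = (2.0/1.8)(22.52 − 21.5) + 21.7
x = 1.111111 × 1.020 + 21.7 = 22.83

22.83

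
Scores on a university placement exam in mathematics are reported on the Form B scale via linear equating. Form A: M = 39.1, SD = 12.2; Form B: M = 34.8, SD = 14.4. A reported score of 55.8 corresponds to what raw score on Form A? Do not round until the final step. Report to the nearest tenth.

56.9

Invert y = (SD_Y/SD_X)(x − M_X) + M_Y:
x = (SD_X/SD_Y)(y − M_Y) + M_X = (12.2/14.4)(55.8 − 34.8) + 39.1
x = 0.847222 × 21.000 + 39.1 = 56.9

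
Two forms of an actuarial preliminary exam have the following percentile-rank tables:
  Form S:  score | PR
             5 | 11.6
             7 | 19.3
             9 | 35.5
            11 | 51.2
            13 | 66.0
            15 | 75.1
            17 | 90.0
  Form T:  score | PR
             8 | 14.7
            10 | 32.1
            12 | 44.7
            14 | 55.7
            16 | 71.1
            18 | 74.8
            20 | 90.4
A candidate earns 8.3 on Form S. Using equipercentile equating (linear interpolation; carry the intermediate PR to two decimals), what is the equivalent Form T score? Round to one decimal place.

9.7

PR of 8.3 on Form S: 19.3 + (8.3 − 7)/(9 − 7) × (35.5 − 19.3) = 29.83
On Form T, PR 29.83 falls between score 8 (PR 14.7) and 10 (PR 32.1).
Interpolate: 8 + (29.83 − 14.7)/(32.1 − 14.7) × (10 − 8) = 9.7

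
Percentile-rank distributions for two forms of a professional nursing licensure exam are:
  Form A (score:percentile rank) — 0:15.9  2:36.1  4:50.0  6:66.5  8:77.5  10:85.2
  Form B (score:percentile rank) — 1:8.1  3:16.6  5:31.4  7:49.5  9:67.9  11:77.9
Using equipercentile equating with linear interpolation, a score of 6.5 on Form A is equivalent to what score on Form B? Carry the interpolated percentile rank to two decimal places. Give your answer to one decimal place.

PR of 6.5 on Form A: 66.5 + (6.5 − 6)/(8 − 6) × (77.5 − 66.5) = 69.25
On Form B, PR 69.25 falls between score 9 (PR 67.9) and 11 (PR 77.9).
Interpolate: 9 + (69.25 − 67.9)/(77.9 − 67.9) × (11 − 9) = 9.3

9.3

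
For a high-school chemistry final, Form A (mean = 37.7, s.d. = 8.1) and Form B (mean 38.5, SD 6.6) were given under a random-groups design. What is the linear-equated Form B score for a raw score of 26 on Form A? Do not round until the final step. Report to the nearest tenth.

Linear equating: y = (SD_Y/SD_X)(x − M_X) + M_Y
y = (6.6/8.1)(26 − 37.7) + 38.5
y = 0.814815 × -11.7 + 38.5 = -9.5333 + 38.5 = 29.0

29.0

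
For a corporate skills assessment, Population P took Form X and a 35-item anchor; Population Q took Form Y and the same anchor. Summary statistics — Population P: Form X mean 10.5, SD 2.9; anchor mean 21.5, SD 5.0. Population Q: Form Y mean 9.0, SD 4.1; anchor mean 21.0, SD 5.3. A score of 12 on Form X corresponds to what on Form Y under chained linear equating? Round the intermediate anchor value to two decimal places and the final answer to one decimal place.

11.4

Form X → anchor (Population P): v = (5.0/2.9)(12 − 10.5) + 21.5 = 24.09
anchor → Form Y (Population Q): y = (4.1/5.3)(24.09 − 21.0) + 9.0 = 11.4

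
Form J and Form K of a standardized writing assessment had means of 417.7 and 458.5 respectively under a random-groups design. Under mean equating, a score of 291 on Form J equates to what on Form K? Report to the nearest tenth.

Mean equating: y = x + (M_Y − M_X) = 291 + (458.5 − 417.7) = 331.8

331.8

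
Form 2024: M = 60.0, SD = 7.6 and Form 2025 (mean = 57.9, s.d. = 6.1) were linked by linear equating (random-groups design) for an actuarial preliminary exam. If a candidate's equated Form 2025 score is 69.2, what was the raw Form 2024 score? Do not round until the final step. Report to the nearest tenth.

74.1

Invert y = (SD_Y/SD_X)(x − M_X) + M_Y:
x = (SD_X/SD_Y)(y − M_Y) + M_X = (7.6/6.1)(69.2 − 57.9) + 60.0
x = 1.245902 × 11.300 + 60.0 = 74.1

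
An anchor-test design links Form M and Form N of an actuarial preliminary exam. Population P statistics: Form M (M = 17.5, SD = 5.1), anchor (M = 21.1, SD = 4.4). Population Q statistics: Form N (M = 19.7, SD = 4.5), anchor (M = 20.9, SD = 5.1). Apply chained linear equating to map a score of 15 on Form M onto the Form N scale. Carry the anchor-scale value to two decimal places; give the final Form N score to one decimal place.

18.0

Form M → anchor (Population P): v = (4.4/5.1)(15 − 17.5) + 21.1 = 18.94
anchor → Form N (Population Q): y = (4.5/5.1)(18.94 − 20.9) + 19.7 = 18.0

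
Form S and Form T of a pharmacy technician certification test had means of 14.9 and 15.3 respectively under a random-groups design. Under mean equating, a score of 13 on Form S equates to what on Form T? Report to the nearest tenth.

Mean equating: y = x + (M_Y − M_X) = 13 + (15.3 − 14.9) = 13.4

13.4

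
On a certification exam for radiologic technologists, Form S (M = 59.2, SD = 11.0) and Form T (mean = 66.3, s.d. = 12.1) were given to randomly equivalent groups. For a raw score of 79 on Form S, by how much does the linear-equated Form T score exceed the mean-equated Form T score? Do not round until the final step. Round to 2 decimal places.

1.98

Mean-equated: 79 + (66.3 − 59.2) = 86.10
Linear-equated: (12.1/11.0)(79 − 59.2) + 66.3 = 88.080
Difference = 88.080 − 86.10 = 1.98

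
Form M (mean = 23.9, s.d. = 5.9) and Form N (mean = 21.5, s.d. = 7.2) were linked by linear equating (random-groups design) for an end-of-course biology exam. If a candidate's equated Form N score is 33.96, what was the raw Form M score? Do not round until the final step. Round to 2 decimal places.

34.11

Invert y = (SD_Y/SD_X)(x − M_X) + M_Y:
x = (SD_X/SD_Y)(y − M_Y) + M_X = (5.9/7.2)(33.96 − 21.5) + 23.9
x = 0.819444 × 12.460 + 23.9 = 34.11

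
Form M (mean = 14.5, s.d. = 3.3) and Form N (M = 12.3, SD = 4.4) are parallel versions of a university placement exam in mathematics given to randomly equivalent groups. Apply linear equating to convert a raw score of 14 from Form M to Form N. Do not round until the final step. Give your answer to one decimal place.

Linear equating: y = (SD_Y/SD_X)(x − M_X) + M_Y
y = (4.4/3.3)(14 − 14.5) + 12.3
y = 1.333333 × -0.5 + 12.3 = -0.6667 + 12.3 = 11.6

11.6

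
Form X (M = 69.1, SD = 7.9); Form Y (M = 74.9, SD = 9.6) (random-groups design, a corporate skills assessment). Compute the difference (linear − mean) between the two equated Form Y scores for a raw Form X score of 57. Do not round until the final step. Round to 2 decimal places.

Mean-equated: 57 + (74.9 − 69.1) = 62.80
Linear-equated: (9.6/7.9)(57 − 69.1) + 74.9 = 60.196
Difference = 60.196 − 62.80 = -2.60

-2.60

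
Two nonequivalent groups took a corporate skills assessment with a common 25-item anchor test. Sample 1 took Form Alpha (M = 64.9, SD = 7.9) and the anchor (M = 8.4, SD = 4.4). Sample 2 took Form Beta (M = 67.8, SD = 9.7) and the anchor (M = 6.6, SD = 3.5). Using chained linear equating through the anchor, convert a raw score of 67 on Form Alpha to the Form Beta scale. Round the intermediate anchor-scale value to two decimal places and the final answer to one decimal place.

Form Alpha → anchor (Sample 1): v = (4.4/7.9)(67 − 64.9) + 8.4 = 9.57
anchor → Form Beta (Sample 2): y = (9.7/3.5)(9.57 − 6.6) + 67.8 = 76.0

76.0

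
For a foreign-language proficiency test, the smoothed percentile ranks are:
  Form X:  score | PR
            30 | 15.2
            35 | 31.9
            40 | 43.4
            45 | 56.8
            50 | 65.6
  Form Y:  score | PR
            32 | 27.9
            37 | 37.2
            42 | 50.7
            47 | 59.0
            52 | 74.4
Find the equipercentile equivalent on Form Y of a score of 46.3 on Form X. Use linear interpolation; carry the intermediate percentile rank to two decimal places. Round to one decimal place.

PR of 46.3 on Form X: 56.8 + (46.3 − 45)/(50 − 45) × (65.6 − 56.8) = 59.09
On Form Y, PR 59.09 falls between score 47 (PR 59.0) and 52 (PR 74.4).
Interpolate: 47 + (59.09 − 59.0)/(74.4 − 59.0) × (52 − 47) = 47.0

47.0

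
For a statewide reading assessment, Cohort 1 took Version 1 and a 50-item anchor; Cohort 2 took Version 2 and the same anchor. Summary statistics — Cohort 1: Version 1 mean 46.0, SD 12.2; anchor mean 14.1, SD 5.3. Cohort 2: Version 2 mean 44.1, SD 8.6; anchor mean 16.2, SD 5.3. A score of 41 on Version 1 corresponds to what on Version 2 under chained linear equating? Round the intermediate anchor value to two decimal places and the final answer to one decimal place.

37.2

Version 1 → anchor (Cohort 1): v = (5.3/12.2)(41 − 46.0) + 14.1 = 11.93
anchor → Version 2 (Cohort 2): y = (8.6/5.3)(11.93 − 16.2) + 44.1 = 37.2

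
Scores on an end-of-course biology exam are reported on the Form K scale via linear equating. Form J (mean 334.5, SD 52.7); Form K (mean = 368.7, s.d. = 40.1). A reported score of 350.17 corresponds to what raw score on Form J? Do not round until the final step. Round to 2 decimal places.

310.15

Invert y = (SD_Y/SD_X)(x − M_X) + M_Y:
x = (SD_X/SD_Y)(y − M_Y) + M_X = (52.7/40.1)(350.17 − 368.7) + 334.5
x = 1.314214 × -18.530 + 334.5 = 310.15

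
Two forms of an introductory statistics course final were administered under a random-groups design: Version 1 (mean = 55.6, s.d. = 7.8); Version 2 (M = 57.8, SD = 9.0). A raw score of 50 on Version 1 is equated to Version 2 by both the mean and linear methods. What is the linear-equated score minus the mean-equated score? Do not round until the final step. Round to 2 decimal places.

-0.86

Mean-equated: 50 + (57.8 − 55.6) = 52.20
Linear-equated: (9.0/7.8)(50 − 55.6) + 57.8 = 51.338
Difference = 51.338 − 52.20 = -0.86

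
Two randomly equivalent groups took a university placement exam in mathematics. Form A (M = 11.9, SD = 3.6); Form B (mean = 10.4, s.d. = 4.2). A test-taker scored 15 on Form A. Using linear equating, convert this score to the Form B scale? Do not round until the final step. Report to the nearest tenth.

14.0

Linear equating: y = (SD_Y/SD_X)(x − M_X) + M_Y
y = (4.2/3.6)(15 − 11.9) + 10.4
y = 1.166667 × 3.1 + 10.4 = 3.6167 + 10.4 = 14.0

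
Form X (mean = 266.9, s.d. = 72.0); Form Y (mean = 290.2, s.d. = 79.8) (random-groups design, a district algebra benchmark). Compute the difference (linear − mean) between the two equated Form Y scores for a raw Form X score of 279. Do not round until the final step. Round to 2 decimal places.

1.31

Mean-equated: 279 + (290.2 − 266.9) = 302.30
Linear-equated: (79.8/72.0)(279 − 266.9) + 290.2 = 303.611
Difference = 303.611 − 302.30 = 1.31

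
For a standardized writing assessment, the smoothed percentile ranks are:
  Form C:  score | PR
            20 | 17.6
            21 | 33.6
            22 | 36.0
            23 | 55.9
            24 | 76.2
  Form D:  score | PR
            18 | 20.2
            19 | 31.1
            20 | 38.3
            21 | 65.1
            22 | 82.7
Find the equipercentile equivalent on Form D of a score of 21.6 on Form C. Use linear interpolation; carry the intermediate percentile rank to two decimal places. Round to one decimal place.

19.5

PR of 21.6 on Form C: 33.6 + (21.6 − 21)/(22 − 21) × (36.0 − 33.6) = 35.04
On Form D, PR 35.04 falls between score 19 (PR 31.1) and 20 (PR 38.3).
Interpolate: 19 + (35.04 − 31.1)/(38.3 − 31.1) × (20 − 19) = 19.5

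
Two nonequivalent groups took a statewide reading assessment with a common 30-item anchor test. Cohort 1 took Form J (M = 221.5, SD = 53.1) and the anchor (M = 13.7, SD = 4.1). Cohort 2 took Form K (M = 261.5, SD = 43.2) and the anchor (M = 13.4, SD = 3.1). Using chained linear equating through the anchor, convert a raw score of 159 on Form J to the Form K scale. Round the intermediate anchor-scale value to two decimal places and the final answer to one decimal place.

Form J → anchor (Cohort 1): v = (4.1/53.1)(159 − 221.5) + 13.7 = 8.87
anchor → Form K (Cohort 2): y = (43.2/3.1)(8.87 − 13.4) + 261.5 = 198.4

198.4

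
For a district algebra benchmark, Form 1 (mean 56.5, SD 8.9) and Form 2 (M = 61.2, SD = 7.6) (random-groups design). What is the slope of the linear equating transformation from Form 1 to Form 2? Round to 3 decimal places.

0.854

A = SD_Y / SD_X = 7.6 / 8.9 = 0.854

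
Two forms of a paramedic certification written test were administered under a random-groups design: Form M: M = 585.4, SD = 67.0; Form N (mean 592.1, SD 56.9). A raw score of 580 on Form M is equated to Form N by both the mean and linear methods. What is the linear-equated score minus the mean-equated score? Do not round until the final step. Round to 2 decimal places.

0.81

Mean-equated: 580 + (592.1 − 585.4) = 586.70
Linear-equated: (56.9/67.0)(580 − 585.4) + 592.1 = 587.514
Difference = 587.514 − 586.70 = 0.81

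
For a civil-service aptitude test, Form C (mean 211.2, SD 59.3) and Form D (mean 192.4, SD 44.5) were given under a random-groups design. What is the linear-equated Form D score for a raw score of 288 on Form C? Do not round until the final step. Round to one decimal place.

250.0

Linear equating: y = (SD_Y/SD_X)(x − M_X) + M_Y
y = (44.5/59.3)(288 − 211.2) + 192.4
y = 0.750422 × 76.8 + 192.4 = 57.6324 + 192.4 = 250.0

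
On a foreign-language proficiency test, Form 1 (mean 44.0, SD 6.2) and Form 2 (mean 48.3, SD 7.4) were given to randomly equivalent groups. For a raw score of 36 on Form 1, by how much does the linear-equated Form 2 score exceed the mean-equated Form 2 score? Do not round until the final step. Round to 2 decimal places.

Mean-equated: 36 + (48.3 − 44.0) = 40.30
Linear-equated: (7.4/6.2)(36 − 44.0) + 48.3 = 38.752
Difference = 38.752 − 40.30 = -1.55

-1.55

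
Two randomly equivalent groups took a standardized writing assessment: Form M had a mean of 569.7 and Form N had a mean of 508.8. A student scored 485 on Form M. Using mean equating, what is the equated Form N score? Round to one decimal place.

Mean equating: y = x + (M_Y − M_X) = 485 + (508.8 − 569.7) = 424.1

424.1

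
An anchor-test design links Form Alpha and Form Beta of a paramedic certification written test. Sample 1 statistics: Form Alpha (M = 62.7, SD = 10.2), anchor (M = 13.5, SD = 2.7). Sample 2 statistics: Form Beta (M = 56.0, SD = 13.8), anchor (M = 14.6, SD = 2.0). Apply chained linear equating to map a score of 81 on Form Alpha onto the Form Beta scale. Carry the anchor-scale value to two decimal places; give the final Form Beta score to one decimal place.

81.8

Form Alpha → anchor (Sample 1): v = (2.7/10.2)(81 − 62.7) + 13.5 = 18.34
anchor → Form Beta (Sample 2): y = (13.8/2.0)(18.34 − 14.6) + 56.0 = 81.8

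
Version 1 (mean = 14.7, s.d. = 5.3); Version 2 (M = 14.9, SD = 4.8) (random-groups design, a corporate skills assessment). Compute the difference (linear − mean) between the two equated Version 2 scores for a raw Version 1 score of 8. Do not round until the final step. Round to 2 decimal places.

0.63

Mean-equated: 8 + (14.9 − 14.7) = 8.20
Linear-equated: (4.8/5.3)(8 − 14.7) + 14.9 = 8.832
Difference = 8.832 − 8.20 = 0.63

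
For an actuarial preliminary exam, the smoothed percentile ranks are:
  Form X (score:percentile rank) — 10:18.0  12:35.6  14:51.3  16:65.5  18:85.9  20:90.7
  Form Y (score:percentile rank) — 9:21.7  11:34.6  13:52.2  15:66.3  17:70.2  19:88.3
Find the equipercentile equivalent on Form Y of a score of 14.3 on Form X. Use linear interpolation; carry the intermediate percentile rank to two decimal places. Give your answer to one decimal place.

13.2

PR of 14.3 on Form X: 51.3 + (14.3 − 14)/(16 − 14) × (65.5 − 51.3) = 53.43
On Form Y, PR 53.43 falls between score 13 (PR 52.2) and 15 (PR 66.3).
Interpolate: 13 + (53.43 − 52.2)/(66.3 − 52.2) × (15 − 13) = 13.2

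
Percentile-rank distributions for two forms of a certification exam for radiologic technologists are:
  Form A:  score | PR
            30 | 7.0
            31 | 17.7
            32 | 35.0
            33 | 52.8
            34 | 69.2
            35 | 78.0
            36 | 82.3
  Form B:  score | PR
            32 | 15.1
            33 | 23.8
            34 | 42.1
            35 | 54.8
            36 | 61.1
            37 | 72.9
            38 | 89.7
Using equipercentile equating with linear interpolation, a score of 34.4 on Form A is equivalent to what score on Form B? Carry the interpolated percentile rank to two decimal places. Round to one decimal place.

PR of 34.4 on Form A: 69.2 + (34.4 − 34)/(35 − 34) × (78.0 − 69.2) = 72.72
On Form B, PR 72.72 falls between score 36 (PR 61.1) and 37 (PR 72.9).
Interpolate: 36 + (72.72 − 61.1)/(72.9 − 61.1) × (37 − 36) = 37.0

37.0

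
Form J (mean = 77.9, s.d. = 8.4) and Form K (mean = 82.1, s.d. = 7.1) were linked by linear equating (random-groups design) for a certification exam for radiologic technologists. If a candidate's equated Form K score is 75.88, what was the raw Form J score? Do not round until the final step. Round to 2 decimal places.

70.54

Invert y = (SD_Y/SD_X)(x − M_X) + M_Y:
x = (SD_X/SD_Y)(y − M_Y) + M_X = (8.4/7.1)(75.88 − 82.1) + 77.9
x = 1.183099 × -6.220 + 77.9 = 70.54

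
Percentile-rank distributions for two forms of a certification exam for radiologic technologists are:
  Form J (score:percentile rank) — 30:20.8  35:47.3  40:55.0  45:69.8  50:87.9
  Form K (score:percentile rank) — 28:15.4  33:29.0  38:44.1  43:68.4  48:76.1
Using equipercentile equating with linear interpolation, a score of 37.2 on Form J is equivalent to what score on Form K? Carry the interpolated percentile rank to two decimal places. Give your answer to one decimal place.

PR of 37.2 on Form J: 47.3 + (37.2 − 35)/(40 − 35) × (55.0 − 47.3) = 50.69
On Form K, PR 50.69 falls between score 38 (PR 44.1) and 43 (PR 68.4).
Interpolate: 38 + (50.69 − 44.1)/(68.4 − 44.1) × (43 − 38) = 39.4

39.4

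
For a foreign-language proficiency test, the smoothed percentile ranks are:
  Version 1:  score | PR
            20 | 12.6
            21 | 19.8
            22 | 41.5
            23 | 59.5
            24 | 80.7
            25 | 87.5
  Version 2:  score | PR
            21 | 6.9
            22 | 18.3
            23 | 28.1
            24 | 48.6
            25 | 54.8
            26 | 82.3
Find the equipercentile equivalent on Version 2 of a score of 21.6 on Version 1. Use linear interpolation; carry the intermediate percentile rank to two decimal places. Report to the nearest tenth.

PR of 21.6 on Version 1: 19.8 + (21.6 − 21)/(22 − 21) × (41.5 − 19.8) = 32.82
On Version 2, PR 32.82 falls between score 23 (PR 28.1) and 24 (PR 48.6).
Interpolate: 23 + (32.82 − 28.1)/(48.6 − 28.1) × (24 − 23) = 23.2

23.2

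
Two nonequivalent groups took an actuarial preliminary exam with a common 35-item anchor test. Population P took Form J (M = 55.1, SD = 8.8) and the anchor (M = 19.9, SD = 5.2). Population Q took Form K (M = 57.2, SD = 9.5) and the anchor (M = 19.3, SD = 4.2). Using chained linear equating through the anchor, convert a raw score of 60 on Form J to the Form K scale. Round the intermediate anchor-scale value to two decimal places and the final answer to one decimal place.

65.1

Form J → anchor (Population P): v = (5.2/8.8)(60 − 55.1) + 19.9 = 22.80
anchor → Form K (Population Q): y = (9.5/4.2)(22.80 − 19.3) + 57.2 = 65.1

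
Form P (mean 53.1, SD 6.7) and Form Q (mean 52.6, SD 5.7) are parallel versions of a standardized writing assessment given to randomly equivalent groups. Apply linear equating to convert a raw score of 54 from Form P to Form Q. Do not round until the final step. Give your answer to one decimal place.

Linear equating: y = (SD_Y/SD_X)(x − M_X) + M_Y
y = (5.7/6.7)(54 − 53.1) + 52.6
y = 0.850746 × 0.9 + 52.6 = 0.7657 + 52.6 = 53.4

53.4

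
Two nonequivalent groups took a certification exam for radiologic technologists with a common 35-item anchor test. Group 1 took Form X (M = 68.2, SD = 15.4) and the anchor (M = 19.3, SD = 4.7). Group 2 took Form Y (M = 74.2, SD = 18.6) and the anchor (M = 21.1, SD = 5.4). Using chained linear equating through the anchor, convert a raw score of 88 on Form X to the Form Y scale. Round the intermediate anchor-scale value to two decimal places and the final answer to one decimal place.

Form X → anchor (Group 1): v = (4.7/15.4)(88 − 68.2) + 19.3 = 25.34
anchor → Form Y (Group 2): y = (18.6/5.4)(25.34 − 21.1) + 74.2 = 88.8

88.8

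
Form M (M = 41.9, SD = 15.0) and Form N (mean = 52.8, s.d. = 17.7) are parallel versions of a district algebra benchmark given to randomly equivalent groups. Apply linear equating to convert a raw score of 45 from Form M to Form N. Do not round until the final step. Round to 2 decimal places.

56.46

Linear equating: y = (SD_Y/SD_X)(x − M_X) + M_Y
y = (17.7/15.0)(45 − 41.9) + 52.8
y = 1.180000 × 3.1 + 52.8 = 3.6580 + 52.8 = 56.46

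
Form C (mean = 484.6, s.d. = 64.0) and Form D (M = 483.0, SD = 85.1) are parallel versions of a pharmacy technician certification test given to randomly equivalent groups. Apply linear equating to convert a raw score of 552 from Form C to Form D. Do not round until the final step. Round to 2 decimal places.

572.62

Linear equating: y = (SD_Y/SD_X)(x − M_X) + M_Y
y = (85.1/64.0)(552 − 484.6) + 483.0
y = 1.329687 × 67.4 + 483.0 = 89.6209 + 483.0 = 572.62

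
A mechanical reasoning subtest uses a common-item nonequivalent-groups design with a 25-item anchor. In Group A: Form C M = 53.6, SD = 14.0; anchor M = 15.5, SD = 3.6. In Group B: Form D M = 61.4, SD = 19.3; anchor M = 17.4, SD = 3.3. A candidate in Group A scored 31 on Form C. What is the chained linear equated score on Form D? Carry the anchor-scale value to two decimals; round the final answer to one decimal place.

Form C → anchor (Group A): v = (3.6/14.0)(31 − 53.6) + 15.5 = 9.69
anchor → Form D (Group B): y = (19.3/3.3)(9.69 − 17.4) + 61.4 = 16.3

16.3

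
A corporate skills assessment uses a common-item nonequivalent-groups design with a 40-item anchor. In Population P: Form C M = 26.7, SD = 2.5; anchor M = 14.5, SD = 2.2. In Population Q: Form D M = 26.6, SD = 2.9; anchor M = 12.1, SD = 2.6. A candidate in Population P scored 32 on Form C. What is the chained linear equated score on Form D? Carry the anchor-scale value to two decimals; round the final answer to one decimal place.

Form C → anchor (Population P): v = (2.2/2.5)(32 − 26.7) + 14.5 = 19.16
anchor → Form D (Population Q): y = (2.9/2.6)(19.16 − 12.1) + 26.6 = 34.5

34.5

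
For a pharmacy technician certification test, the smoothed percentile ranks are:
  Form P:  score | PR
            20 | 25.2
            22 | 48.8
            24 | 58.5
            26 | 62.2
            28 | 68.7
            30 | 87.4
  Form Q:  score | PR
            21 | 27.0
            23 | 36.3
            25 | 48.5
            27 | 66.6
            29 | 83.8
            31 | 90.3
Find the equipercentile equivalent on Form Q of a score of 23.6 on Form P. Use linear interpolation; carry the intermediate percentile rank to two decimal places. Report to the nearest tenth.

25.9

PR of 23.6 on Form P: 48.8 + (23.6 − 22)/(24 − 22) × (58.5 − 48.8) = 56.56
On Form Q, PR 56.56 falls between score 25 (PR 48.5) and 27 (PR 66.6).
Interpolate: 25 + (56.56 − 48.5)/(66.6 − 48.5) × (27 − 25) = 25.9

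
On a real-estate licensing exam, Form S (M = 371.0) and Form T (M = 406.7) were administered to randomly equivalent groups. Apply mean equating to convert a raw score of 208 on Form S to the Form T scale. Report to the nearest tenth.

243.7

Mean equating: y = x + (M_Y − M_X) = 208 + (406.7 − 371.0) = 243.7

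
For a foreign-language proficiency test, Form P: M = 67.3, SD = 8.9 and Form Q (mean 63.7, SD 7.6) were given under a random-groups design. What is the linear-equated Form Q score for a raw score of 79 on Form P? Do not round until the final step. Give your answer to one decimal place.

73.7

Linear equating: y = (SD_Y/SD_X)(x − M_X) + M_Y
y = (7.6/8.9)(79 − 67.3) + 63.7
y = 0.853933 × 11.7 + 63.7 = 9.9910 + 63.7 = 73.7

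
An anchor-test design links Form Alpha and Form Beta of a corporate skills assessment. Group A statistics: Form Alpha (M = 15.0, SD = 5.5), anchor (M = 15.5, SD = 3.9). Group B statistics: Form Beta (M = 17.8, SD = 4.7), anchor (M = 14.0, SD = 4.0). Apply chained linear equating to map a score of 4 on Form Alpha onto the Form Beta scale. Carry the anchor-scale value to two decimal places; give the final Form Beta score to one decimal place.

Form Alpha → anchor (Group A): v = (3.9/5.5)(4 − 15.0) + 15.5 = 7.70
anchor → Form Beta (Group B): y = (4.7/4.0)(7.70 − 14.0) + 17.8 = 10.4

10.4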